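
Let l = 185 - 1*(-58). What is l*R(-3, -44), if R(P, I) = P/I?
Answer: 729/44 ≈ 16.568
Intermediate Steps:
l = 243 (l = 185 + 58 = 243)
l*R(-3, -44) = 243*(-3/(-44)) = 243*(-3*(-1/44)) = 243*(3/44) = 729/44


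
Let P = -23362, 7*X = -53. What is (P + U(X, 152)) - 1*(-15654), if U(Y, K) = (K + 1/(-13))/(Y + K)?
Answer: -101292419/13143 ≈ -7706.9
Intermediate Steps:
X = -53/7 (X = (⅐)*(-53) = -53/7 ≈ -7.5714)
U(Y, K) = (-1/13 + K)/(K + Y) (U(Y, K) = (K - 1/13)/(K + Y) = (-1/13 + K)/(K + Y))
(P + U(X, 152)) - 1*(-15654) = (-23362 + (-1/13 + 152)/(152 - 53/7)) - 1*(-15654) = (-23362 + (1975/13)/(1011/7)) + 15654 = (-23362 + (7/1011)*(1975/13)) + 15654 = (-23362 + 13825/13143) + 15654 = -307032941/13143 + 15654 = -101292419/13143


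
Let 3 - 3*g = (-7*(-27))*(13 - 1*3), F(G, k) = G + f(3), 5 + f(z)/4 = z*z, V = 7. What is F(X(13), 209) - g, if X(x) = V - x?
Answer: 639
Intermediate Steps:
f(z) = -20 + 4*z² (f(z) = -20 + 4*(z*z) = -20 + 4*z²)
X(x) = 7 - x
F(G, k) = 16 + G (F(G, k) = G + (-20 + 4*3²) = G + (-20 + 4*9) = G + (-20 + 36) = G + 16 = 16 + G)
g = -629 (g = 1 - (-7*(-27))*(13 - 1*3)/3 = 1 - 63*(13 - 3) = 1 - 63*10 = 1 - ⅓*1890 = 1 - 630 = -629)
F(X(13), 209) - g = (16 + (7 - 1*13)) - 1*(-629) = (16 + (7 - 13)) + 629 = (16 - 6) + 629 = 10 + 629 = 639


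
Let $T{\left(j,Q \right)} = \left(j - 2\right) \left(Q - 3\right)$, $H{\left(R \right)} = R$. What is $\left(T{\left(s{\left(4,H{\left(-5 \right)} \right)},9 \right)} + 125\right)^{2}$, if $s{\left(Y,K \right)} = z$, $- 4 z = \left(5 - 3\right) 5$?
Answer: $9604$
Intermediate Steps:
$z = - \frac{5}{2}$ ($z = - \frac{\left(5 - 3\right) 5}{4} = - \frac{2 \cdot 5}{4} = \left(- \frac{1}{4}\right) 10 = - \frac{5}{2} \approx -2.5$)
$s{\left(Y,K \right)} = - \frac{5}{2}$
$T{\left(j,Q \right)} = \left(-3 + Q\right) \left(-2 + j\right)$ ($T{\left(j,Q \right)} = \left(-2 + j\right) \left(-3 + Q\right) = \left(-3 + Q\right) \left(-2 + j\right)$)
$\left(T{\left(s{\left(4,H{\left(-5 \right)} \right)},9 \right)} + 125\right)^{2} = \left(\left(6 - - \frac{15}{2} - 18 + 9 \left(- \frac{5}{2}\right)\right) + 125\right)^{2} = \left(\left(6 + \frac{15}{2} - 18 - \frac{45}{2}\right) + 125\right)^{2} = \left(-27 + 125\right)^{2} = 98^{2} = 9604$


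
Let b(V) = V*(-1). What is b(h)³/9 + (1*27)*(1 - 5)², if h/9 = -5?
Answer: 10557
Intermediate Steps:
h = -45 (h = 9*(-5) = -45)
b(V) = -V
b(h)³/9 + (1*27)*(1 - 5)² = (-1*(-45))³/9 + (1*27)*(1 - 5)² = 45³*(⅑) + 27*(-4)² = 91125*(⅑) + 27*16 = 10125 + 432 = 10557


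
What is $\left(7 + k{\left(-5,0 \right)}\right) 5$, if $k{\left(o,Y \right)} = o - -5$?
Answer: $35$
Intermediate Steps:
$k{\left(o,Y \right)} = 5 + o$ ($k{\left(o,Y \right)} = o + 5 = 5 + o$)
$\left(7 + k{\left(-5,0 \right)}\right) 5 = \left(7 + \left(5 - 5\right)\right) 5 = \left(7 + 0\right) 5 = 7 \cdot 5 = 35$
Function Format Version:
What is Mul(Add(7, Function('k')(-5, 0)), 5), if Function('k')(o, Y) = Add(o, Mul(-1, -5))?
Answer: 35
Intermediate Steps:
Function('k')(o, Y) = Add(5, o) (Function('k')(o, Y) = Add(o, 5) = Add(5, o))
Mul(Add(7, Function('k')(-5, 0)), 5) = Mul(Add(7, Add(5, -5)), 5) = Mul(Add(7, 0), 5) = Mul(7, 5) = 35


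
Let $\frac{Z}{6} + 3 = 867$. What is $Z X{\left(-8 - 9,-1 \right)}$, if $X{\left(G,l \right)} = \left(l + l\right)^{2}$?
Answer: $20736$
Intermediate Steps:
$Z = 5184$ ($Z = -18 + 6 \cdot 867 = -18 + 5202 = 5184$)
$X{\left(G,l \right)} = 4 l^{2}$ ($X{\left(G,l \right)} = \left(2 l\right)^{2} = 4 l^{2}$)
$Z X{\left(-8 - 9,-1 \right)} = 5184 \cdot 4 \left(-1\right)^{2} = 5184 \cdot 4 \cdot 1 = 5184 \cdot 4 = 20736$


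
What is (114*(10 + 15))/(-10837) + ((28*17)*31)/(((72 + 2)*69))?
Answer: 72679336/27666861 ≈ 2.6269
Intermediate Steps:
(114*(10 + 15))/(-10837) + ((28*17)*31)/(((72 + 2)*69)) = (114*25)*(-1/10837) + (476*31)/((74*69)) = 2850*(-1/10837) + 14756/5106 = -2850/10837 + 14756*(1/5106) = -2850/10837 + 7378/2553 = 72679336/27666861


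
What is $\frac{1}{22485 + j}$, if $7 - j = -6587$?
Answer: $\frac{1}{29079} \approx 3.4389 \cdot 10^{-5}$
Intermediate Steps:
$j = 6594$ ($j = 7 - -6587 = 7 + 6587 = 6594$)
$\frac{1}{22485 + j} = \frac{1}{22485 + 6594} = \frac{1}{29079}$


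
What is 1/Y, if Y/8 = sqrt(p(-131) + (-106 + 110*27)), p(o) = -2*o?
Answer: sqrt(3126)/25008 ≈ 0.0022357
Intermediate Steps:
Y = 8*sqrt(3126) (Y = 8*sqrt(-2*(-131) + (-106 + 110*27)) = 8*sqrt(262 + (-106 + 2970)) = 8*sqrt(262 + 2864) = 8*sqrt(3126) ≈ 447.29)
1/Y = 1/(8*sqrt(3126)) = sqrt(3126)/25008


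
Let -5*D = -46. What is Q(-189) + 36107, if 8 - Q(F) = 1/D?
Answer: 1661285/46 ≈ 36115.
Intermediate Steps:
D = 46/5 (D = -⅕*(-46) = 46/5 ≈ 9.2000)
Q(F) = 363/46 (Q(F) = 8 - 1/46/5 = 8 - 1*5/46 = 8 - 5/46 = 363/46)
Q(-189) + 36107 = 363/46 + 36107 = 1661285/46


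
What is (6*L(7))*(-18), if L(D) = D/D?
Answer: -108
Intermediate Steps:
L(D) = 1
(6*L(7))*(-18) = (6*1)*(-18) = 6*(-18) = -108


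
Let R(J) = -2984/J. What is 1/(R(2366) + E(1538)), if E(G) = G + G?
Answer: 1183/3637416 ≈ 0.00032523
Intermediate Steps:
E(G) = 2*G
1/(R(2366) + E(1538)) = 1/(-2984/2366 + 2*1538) = 1/(-2984*1/2366 + 3076) = 1/(-1492/1183 + 3076) = 1/(3637416/1183) = 1183/3637416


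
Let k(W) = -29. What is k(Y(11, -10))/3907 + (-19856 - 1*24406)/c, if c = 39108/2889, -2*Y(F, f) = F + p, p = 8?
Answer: -83266770793/25465826 ≈ -3269.7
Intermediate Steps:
Y(F, f) = -4 - F/2 (Y(F, f) = -(F + 8)/2 = -(8 + F)/2 = -4 - F/2)
c = 13036/963 (c = 39108*(1/2889) = 13036/963 ≈ 13.537)
k(Y(11, -10))/3907 + (-19856 - 1*24406)/c = -29/3907 + (-19856 - 1*24406)/(13036/963) = -29*1/3907 + (-19856 - 24406)*(963/13036) = -29/3907 - 44262*963/13036 = -29/3907 - 21312153/6518 = -83266770793/25465826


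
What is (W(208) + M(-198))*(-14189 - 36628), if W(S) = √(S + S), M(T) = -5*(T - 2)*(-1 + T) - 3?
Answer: 10112735451 - 203268*√26 ≈ 1.0112e+10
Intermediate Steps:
M(T) = -3 - 5*(-1 + T)*(-2 + T) (M(T) = -5*(-2 + T)*(-1 + T) - 3 = -5*(-1 + T)*(-2 + T) - 3 = -3 - 5*(-1 + T)*(-2 + T))
W(S) = √2*√S (W(S) = √(2*S) = √2*√S)
(W(208) + M(-198))*(-14189 - 36628) = (√2*√208 + (-13 - 5*(-198)² + 15*(-198)))*(-14189 - 36628) = (√2*(4*√13) + (-13 - 5*39204 - 2970))*(-50817) = (4*√26 + (-13 - 196020 - 2970))*(-50817) = (4*√26 - 199003)*(-50817) = (-199003 + 4*√26)*(-50817) = 10112735451 - 203268*√26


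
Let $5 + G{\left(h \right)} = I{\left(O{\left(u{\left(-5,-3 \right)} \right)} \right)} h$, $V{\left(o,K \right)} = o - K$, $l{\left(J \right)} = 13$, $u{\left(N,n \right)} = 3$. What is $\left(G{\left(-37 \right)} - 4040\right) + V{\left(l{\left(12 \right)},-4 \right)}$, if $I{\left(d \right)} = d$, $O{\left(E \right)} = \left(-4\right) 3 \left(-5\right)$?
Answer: $-6248$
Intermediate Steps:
$O{\left(E \right)} = 60$ ($O{\left(E \right)} = \left(-12\right) \left(-5\right) = 60$)
$G{\left(h \right)} = -5 + 60 h$
$\left(G{\left(-37 \right)} - 4040\right) + V{\left(l{\left(12 \right)},-4 \right)} = \left(\left(-5 + 60 \left(-37\right)\right) - 4040\right) + \left(13 - -4\right) = \left(\left(-5 - 2220\right) - 4040\right) + \left(13 + 4\right) = \left(-2225 - 4040\right) + 17 = -6265 + 17 = -6248$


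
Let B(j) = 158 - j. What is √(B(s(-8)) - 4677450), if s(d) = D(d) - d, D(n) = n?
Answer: 2*I*√1169323 ≈ 2162.7*I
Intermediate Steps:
s(d) = 0 (s(d) = d - d = 0)
√(B(s(-8)) - 4677450) = √((158 - 1*0) - 4677450) = √((158 + 0) - 4677450) = √(158 - 4677450) = √(-4677292) = 2*I*√1169323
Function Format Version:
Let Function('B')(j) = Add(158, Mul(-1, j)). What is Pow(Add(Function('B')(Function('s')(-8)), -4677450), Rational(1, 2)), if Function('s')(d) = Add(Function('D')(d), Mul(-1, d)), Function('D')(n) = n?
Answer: Mul(2, I, Pow(1169323, Rational(1, 2))) ≈ Mul(2162.7, I)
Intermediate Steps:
Function('s')(d) = 0 (Function('s')(d) = Add(d, Mul(-1, d)) = 0)
Pow(Add(Function('B')(Function('s')(-8)), -4677450), Rational(1, 2)) = Pow(Add(Add(158, Mul(-1, 0)), -4677450), Rational(1, 2)) = Pow(Add(Add(158, 0), -4677450), Rational(1, 2)) = Pow(Add(158, -4677450), Rational(1, 2)) = Pow(-4677292, Rational(1, 2)) = Mul(2, I, Pow(1169323, Rational(1, 2)))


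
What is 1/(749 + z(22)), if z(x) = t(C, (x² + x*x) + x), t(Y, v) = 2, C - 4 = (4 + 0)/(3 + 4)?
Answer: 1/751 ≈ 0.0013316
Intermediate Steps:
C = 32/7 (C = 4 + (4 + 0)/(3 + 4) = 4 + 4/7 = 32/7 ≈ 4.5714)
z(x) = 2
1/(749 + z(22)) = 1/(749 + 2) = 1/751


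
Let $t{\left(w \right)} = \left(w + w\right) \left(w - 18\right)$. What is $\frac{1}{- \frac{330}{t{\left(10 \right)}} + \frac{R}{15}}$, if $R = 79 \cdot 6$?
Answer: $\frac{80}{2693} \approx 0.029707$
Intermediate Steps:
$t{\left(w \right)} = 2 w \left(-18 + w\right)$
$R = 474$
$\frac{1}{- \frac{330}{t{\left(10 \right)}} + \frac{R}{15}} = \frac{1}{- \frac{330}{2 \cdot 10 \left(-18 + 10\right)} + \frac{474}{15}} = \frac{1}{- \frac{330}{2 \cdot 10 \left(-8\right)} + 474 \cdot \frac{1}{15}} = \frac{1}{- \frac{330}{-160} + \frac{158}{5}} = \frac{1}{\left(-330\right) \left(- \frac{1}{160}\right) + \frac{158}{5}} = \frac{1}{\frac{33}{16} + \frac{158}{5}} = \frac{1}{\frac{2693}{80}} = \frac{80}{2693}$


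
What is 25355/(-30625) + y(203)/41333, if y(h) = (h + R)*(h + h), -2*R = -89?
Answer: 405870982/253164625 ≈ 1.6032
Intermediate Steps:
R = 89/2 (R = -½*(-89) = 89/2 ≈ 44.500)
y(h) = 2*h*(89/2 + h) (y(h) = (h + 89/2)*(h + h) = (89/2 + h)*(2*h) = 2*h*(89/2 + h))
25355/(-30625) + y(203)/41333 = 25355/(-30625) + (203*(89 + 2*203))/41333 = 25355*(-1/30625) + (203*(89 + 406))*(1/41333) = -5071/6125 + (203*495)*(1/41333) = -5071/6125 + 100485*(1/41333) = -5071/6125 + 100485/41333 = 405870982/253164625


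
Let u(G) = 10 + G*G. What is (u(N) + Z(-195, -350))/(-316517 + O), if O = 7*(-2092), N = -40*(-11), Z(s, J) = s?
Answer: -193415/331161 ≈ -0.58405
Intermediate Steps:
N = 440
u(G) = 10 + G²
O = -14644
(u(N) + Z(-195, -350))/(-316517 + O) = ((10 + 440²) - 195)/(-316517 - 14644) = ((10 + 193600) - 195)/(-331161) = (193610 - 195)*(-1/331161) = 193415*(-1/331161) = -193415/331161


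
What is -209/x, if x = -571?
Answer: 209/571 ≈ 0.36602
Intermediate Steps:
-209/x = -209/(-571) = -209*(-1/571) = 209/571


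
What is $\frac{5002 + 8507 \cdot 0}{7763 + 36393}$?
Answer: $\frac{2501}{22078} \approx 0.11328$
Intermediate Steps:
$\frac{5002 + 8507 \cdot 0}{7763 + 36393} = \frac{5002 + 0}{44156} = 5002 \cdot \frac{1}{44156} = \frac{2501}{22078}$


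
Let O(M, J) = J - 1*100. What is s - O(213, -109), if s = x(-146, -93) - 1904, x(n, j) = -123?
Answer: -1818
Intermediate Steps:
O(M, J) = -100 + J (O(M, J) = J - 100 = -100 + J)
s = -2027 (s = -123 - 1904 = -2027)
s - O(213, -109) = -2027 - (-100 - 109) = -2027 - 1*(-209) = -2027 + 209 = -1818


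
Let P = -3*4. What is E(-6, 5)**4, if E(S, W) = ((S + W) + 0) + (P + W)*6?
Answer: 3418801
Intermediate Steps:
P = -12 (P = -1*12 = -12)
E(S, W) = -72 + S + 7*W (E(S, W) = ((S + W) + 0) + (-12 + W)*6 = (S + W) + (-72 + 6*W) = -72 + S + 7*W)
E(-6, 5)**4 = (-72 - 6 + 7*5)**4 = (-72 - 6 + 35)**4 = (-43)**4 = 3418801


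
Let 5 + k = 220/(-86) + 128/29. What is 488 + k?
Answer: 604615/1247 ≈ 484.86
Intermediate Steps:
k = -3921/1247 (k = -5 + (220/(-86) + 128/29) = -5 + (220*(-1/86) + 128*(1/29)) = -5 + (-110/43 + 128/29) = -5 + 2314/1247 = -3921/1247 ≈ -3.1443)
488 + k = 488 - 3921/1247 = 604615/1247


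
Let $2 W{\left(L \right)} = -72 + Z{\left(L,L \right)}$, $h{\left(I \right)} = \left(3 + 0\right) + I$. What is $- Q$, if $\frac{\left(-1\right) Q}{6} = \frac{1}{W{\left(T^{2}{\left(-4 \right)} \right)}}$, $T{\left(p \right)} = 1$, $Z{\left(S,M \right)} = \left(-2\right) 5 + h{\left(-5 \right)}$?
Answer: $- \frac{1}{7} \approx -0.14286$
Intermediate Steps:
$h{\left(I \right)} = 3 + I$
$Z{\left(S,M \right)} = -12$ ($Z{\left(S,M \right)} = \left(-2\right) 5 + \left(3 - 5\right) = -10 - 2 = -12$)
$W{\left(L \right)} = -42$ ($W{\left(L \right)} = \frac{-72 - 12}{2} = \frac{1}{2} \left(-84\right) = -42$)
$Q = \frac{1}{7}$ ($Q = - \frac{6}{-42} = \left(-6\right) \left(- \frac{1}{42}\right) = \frac{1}{7} \approx 0.14286$)
$- Q = \left(-1\right) \frac{1}{7} = - \frac{1}{7}$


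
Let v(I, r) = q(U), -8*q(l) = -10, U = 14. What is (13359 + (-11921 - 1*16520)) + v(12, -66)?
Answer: -60323/4 ≈ -15081.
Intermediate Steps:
q(l) = 5/4 (q(l) = -⅛*(-10) = 5/4)
v(I, r) = 5/4
(13359 + (-11921 - 1*16520)) + v(12, -66) = (13359 + (-11921 - 1*16520)) + 5/4 = (13359 + (-11921 - 16520)) + 5/4 = (13359 - 28441) + 5/4 = -15082 + 5/4 = -60323/4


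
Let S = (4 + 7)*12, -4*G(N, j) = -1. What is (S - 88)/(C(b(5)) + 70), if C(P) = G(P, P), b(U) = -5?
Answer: 176/281 ≈ 0.62633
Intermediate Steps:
G(N, j) = ¼ (G(N, j) = -¼*(-1) = ¼)
C(P) = ¼
S = 132 (S = 11*12 = 132)
(S - 88)/(C(b(5)) + 70) = (132 - 88)/(¼ + 70) = 44/(281/4) = 44*(4/281) = 176/281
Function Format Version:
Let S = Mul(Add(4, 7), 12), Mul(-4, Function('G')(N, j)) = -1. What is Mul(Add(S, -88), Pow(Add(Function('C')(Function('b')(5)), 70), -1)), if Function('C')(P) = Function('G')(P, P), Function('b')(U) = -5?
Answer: Rational(176, 281) ≈ 0.62633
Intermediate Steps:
Function('G')(N, j) = Rational(1, 4) (Function('G')(N, j) = Mul(Rational(-1, 4), -1) = Rational(1, 4))
Function('C')(P) = Rational(1, 4)
S = 132 (S = Mul(11, 12) = 132)
Mul(Add(S, -88), Pow(Add(Function('C')(Function('b')(5)), 70), -1)) = Mul(Add(132, -88), Pow(Add(Rational(1, 4), 70), -1)) = Mul(44, Pow(Rational(281, 4), -1)) = Mul(44, Rational(4, 281)) = Rational(176, 281)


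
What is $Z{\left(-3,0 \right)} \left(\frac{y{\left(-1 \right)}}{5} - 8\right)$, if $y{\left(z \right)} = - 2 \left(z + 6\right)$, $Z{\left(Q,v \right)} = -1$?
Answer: $10$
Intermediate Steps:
$y{\left(z \right)} = -12 - 2 z$ ($y{\left(z \right)} = - 2 \left(6 + z\right) = -12 - 2 z$)
$Z{\left(-3,0 \right)} \left(\frac{y{\left(-1 \right)}}{5} - 8\right) = - (\frac{-12 - -2}{5} - 8) = - (\left(-12 + 2\right) \frac{1}{5} - 8) = - (\left(-10\right) \frac{1}{5} - 8) = - (-2 - 8) = \left(-1\right) \left(-10\right) = 10$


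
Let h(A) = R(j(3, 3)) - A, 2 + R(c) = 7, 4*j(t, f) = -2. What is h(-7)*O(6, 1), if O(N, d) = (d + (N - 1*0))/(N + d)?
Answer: 12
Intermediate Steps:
j(t, f) = -1/2 (j(t, f) = (1/4)*(-2) = -1/2)
R(c) = 5 (R(c) = -2 + 7 = 5)
O(N, d) = 1 (O(N, d) = (d + (N + 0))/(N + d) = (d + N)/(N + d) = (N + d)/(N + d) = 1)
h(A) = 5 - A
h(-7)*O(6, 1) = (5 - 1*(-7))*1 = (5 + 7)*1 = 12*1 = 12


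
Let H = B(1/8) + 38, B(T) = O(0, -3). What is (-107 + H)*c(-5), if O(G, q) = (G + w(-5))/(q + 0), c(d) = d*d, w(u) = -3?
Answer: -1700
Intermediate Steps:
c(d) = d²
O(G, q) = (-3 + G)/q (O(G, q) = (G - 3)/(q + 0) = (-3 + G)/q)
B(T) = 1 (B(T) = (-3 + 0)/(-3) = -⅓*(-3) = 1)
H = 39 (H = 1 + 38 = 39)
(-107 + H)*c(-5) = (-107 + 39)*(-5)² = -68*25 = -1700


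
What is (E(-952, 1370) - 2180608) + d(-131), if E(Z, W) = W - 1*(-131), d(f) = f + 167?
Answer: -2179071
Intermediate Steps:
d(f) = 167 + f
E(Z, W) = 131 + W (E(Z, W) = W + 131 = 131 + W)
(E(-952, 1370) - 2180608) + d(-131) = ((131 + 1370) - 2180608) + (167 - 131) = (1501 - 2180608) + 36 = -2179107 + 36 = -2179071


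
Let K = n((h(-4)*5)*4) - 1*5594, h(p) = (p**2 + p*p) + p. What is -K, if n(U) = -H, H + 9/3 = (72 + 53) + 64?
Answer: 5780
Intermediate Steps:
h(p) = p + 2*p**2 (h(p) = (p**2 + p**2) + p = 2*p**2 + p = p + 2*p**2)
H = 186 (H = -3 + ((72 + 53) + 64) = -3 + (125 + 64) = -3 + 189 = 186)
n(U) = -186 (n(U) = -1*186 = -186)
K = -5780 (K = -186 - 1*5594 = -186 - 5594 = -5780)
-K = -1*(-5780) = 5780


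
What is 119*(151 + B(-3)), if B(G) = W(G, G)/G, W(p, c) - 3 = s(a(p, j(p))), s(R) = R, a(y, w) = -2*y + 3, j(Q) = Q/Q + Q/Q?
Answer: 17493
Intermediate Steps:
j(Q) = 2 (j(Q) = 1 + 1 = 2)
a(y, w) = 3 - 2*y
W(p, c) = 6 - 2*p (W(p, c) = 3 + (3 - 2*p) = 6 - 2*p)
B(G) = (6 - 2*G)/G
119*(151 + B(-3)) = 119*(151 + (-2 + 6/(-3))) = 119*(151 + (-2 + 6*(-⅓))) = 119*(151 + (-2 - 2)) = 119*(151 - 4) = 119*147 = 17493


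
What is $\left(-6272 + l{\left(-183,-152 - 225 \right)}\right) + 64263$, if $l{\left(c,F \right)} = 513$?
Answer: $58504$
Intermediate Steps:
$\left(-6272 + l{\left(-183,-152 - 225 \right)}\right) + 64263 = \left(-6272 + 513\right) + 64263 = -5759 + 64263 = 58504$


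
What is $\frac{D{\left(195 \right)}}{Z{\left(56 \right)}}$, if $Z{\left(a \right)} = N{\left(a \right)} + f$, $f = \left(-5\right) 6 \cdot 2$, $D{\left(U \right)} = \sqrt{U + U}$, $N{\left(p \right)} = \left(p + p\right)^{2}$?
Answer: $\frac{\sqrt{390}}{12484} \approx 0.0015819$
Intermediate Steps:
$N{\left(p \right)} = 4 p^{2}$ ($N{\left(p \right)} = \left(2 p\right)^{2} = 4 p^{2}$)
$D{\left(U \right)} = \sqrt{2} \sqrt{U}$ ($D{\left(U \right)} = \sqrt{2 U} = \sqrt{2} \sqrt{U}$)
$f = -60$ ($f = \left(-30\right) 2 = -60$)
$Z{\left(a \right)} = -60 + 4 a^{2}$ ($Z{\left(a \right)} = 4 a^{2} - 60 = -60 + 4 a^{2}$)
$\frac{D{\left(195 \right)}}{Z{\left(56 \right)}} = \frac{\sqrt{2} \sqrt{195}}{-60 + 4 \cdot 56^{2}} = \frac{\sqrt{390}}{-60 + 4 \cdot 3136} = \frac{\sqrt{390}}{-60 + 12544} = \frac{\sqrt{390}}{12484}$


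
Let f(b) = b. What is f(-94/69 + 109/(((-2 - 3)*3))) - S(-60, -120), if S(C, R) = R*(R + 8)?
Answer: -4639777/345 ≈ -13449.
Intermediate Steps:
S(C, R) = R*(8 + R)
f(-94/69 + 109/(((-2 - 3)*3))) - S(-60, -120) = (-94/69 + 109/(((-2 - 3)*3))) - (-120)*(8 - 120) = (-94*1/69 + 109/((-5*3))) - (-120)*(-112) = (-94/69 + 109/(-15)) - 1*13440 = (-94/69 + 109*(-1/15)) - 13440 = (-94/69 - 109/15) - 13440 = -2977/345 - 13440 = -4639777/345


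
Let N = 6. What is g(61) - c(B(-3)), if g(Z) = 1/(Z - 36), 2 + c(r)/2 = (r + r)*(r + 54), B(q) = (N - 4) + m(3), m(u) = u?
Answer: -29399/25 ≈ -1176.0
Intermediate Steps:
B(q) = 5 (B(q) = (6 - 4) + 3 = 2 + 3 = 5)
c(r) = -4 + 4*r*(54 + r) (c(r) = -4 + 2*((r + r)*(r + 54)) = -4 + 2*((2*r)*(54 + r)) = -4 + 2*(2*r*(54 + r)) = -4 + 4*r*(54 + r))
g(Z) = 1/(-36 + Z)
g(61) - c(B(-3)) = 1/(-36 + 61) - (-4 + 4*5**2 + 216*5) = 1/25 - (-4 + 4*25 + 1080) = 1/25 - (-4 + 100 + 1080) = 1/25 - 1*1176 = 1/25 - 1176 = -29399/25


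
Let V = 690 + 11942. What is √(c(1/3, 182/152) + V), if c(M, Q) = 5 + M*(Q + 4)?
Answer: √164252967/114 ≈ 112.42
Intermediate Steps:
c(M, Q) = 5 + M*(4 + Q)
V = 12632
√(c(1/3, 182/152) + V) = √((5 + 4/3 + (182/152)/3) + 12632) = √((5 + 4*(⅓) + (182*(1/152))/3) + 12632) = √((5 + 4/3 + (⅓)*(91/76)) + 12632) = √((5 + 4/3 + 91/228) + 12632) = √(1535/228 + 12632) = √(2881631/228) = √164252967/114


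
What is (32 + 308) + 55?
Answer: 395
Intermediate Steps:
(32 + 308) + 55 = 340 + 55 = 395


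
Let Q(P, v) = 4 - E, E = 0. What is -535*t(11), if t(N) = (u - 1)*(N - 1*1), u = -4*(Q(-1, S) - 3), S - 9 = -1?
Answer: 26750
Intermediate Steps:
S = 8 (S = 9 - 1 = 8)
Q(P, v) = 4 (Q(P, v) = 4 - 1*0 = 4 + 0 = 4)
u = -4 (u = -4*(4 - 3) = -4*1 = -4)
t(N) = 5 - 5*N (t(N) = (-4 - 1)*(N - 1*1) = -5*(N - 1) = -5*(-1 + N) = 5 - 5*N)
-535*t(11) = -535*(5 - 5*11) = -535*(5 - 55) = -535*(-50) = 26750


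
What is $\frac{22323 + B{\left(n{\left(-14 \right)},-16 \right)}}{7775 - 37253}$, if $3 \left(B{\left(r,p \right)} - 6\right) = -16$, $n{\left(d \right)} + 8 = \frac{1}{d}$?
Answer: $- \frac{66971}{88434} \approx -0.7573$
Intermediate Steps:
$n{\left(d \right)} = -8 + \frac{1}{d}$
$B{\left(r,p \right)} = \frac{2}{3}$ ($B{\left(r,p \right)} = 6 + \frac{1}{3} \left(-16\right) = 6 - \frac{16}{3} = \frac{2}{3}$)
$\frac{22323 + B{\left(n{\left(-14 \right)},-16 \right)}}{7775 - 37253} = \frac{22323 + \frac{2}{3}}{7775 - 37253} = \frac{66971}{3 \left(-29478\right)} = \frac{66971}{3} \left(- \frac{1}{29478}\right) = - \frac{66971}{88434}$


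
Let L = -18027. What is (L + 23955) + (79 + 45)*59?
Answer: 13244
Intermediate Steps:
(L + 23955) + (79 + 45)*59 = (-18027 + 23955) + (79 + 45)*59 = 5928 + 124*59 = 5928 + 7316 = 13244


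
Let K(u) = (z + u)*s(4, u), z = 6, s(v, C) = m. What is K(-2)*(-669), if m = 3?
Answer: -8028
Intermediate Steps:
s(v, C) = 3
K(u) = 18 + 3*u (K(u) = (6 + u)*3 = 18 + 3*u)
K(-2)*(-669) = (18 + 3*(-2))*(-669) = (18 - 6)*(-669) = 12*(-669) = -8028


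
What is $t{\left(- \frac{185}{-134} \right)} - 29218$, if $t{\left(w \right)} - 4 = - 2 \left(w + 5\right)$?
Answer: $- \frac{1958193}{67} \approx -29227.0$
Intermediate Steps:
$t{\left(w \right)} = -6 - 2 w$ ($t{\left(w \right)} = 4 - 2 \left(w + 5\right) = 4 - 2 \left(5 + w\right) = 4 - \left(10 + 2 w\right) = -6 - 2 w$)
$t{\left(- \frac{185}{-134} \right)} - 29218 = \left(-6 - 2 \left(- \frac{185}{-134}\right)\right) - 29218 = \left(-6 - 2 \left(\left(-185\right) \left(- \frac{1}{134}\right)\right)\right) - 29218 = \left(-6 - \frac{185}{67}\right) - 29218 = - \frac{587}{67} - 29218 = - \frac{1958193}{67}$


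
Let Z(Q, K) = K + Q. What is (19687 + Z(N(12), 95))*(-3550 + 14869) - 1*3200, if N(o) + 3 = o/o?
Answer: 223886620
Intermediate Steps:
N(o) = -2 (N(o) = -3 + o/o = -3 + 1 = -2)
(19687 + Z(N(12), 95))*(-3550 + 14869) - 1*3200 = (19687 + (95 - 2))*(-3550 + 14869) - 1*3200 = (19687 + 93)*11319 - 3200 = 19780*11319 - 3200 = 223889820 - 3200 = 223886620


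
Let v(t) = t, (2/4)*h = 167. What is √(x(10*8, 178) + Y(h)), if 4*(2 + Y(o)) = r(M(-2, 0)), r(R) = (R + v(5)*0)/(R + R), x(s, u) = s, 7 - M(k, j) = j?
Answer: 25*√2/4 ≈ 8.8388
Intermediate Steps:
h = 334 (h = 2*167 = 334)
M(k, j) = 7 - j
r(R) = ½ (r(R) = (R + 5*0)/(R + R) = (R + 0)/((2*R)) = R*(1/(2*R)) = ½)
Y(o) = -15/8 (Y(o) = -2 + (¼)*(½) = -2 + ⅛ = -15/8)
√(x(10*8, 178) + Y(h)) = √(10*8 - 15/8) = √(80 - 15/8) = √(625/8) = 25*√2/4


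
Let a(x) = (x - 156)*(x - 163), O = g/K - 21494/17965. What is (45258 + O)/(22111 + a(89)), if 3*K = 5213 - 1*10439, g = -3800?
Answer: 708190646096/423562583535 ≈ 1.6720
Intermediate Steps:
K = -1742 (K = (5213 - 1*10439)/3 = (5213 - 10439)/3 = (1/3)*(-5226) = -1742)
O = 15412226/15647515 (O = -3800/(-1742) - 21494/17965 = -3800*(-1/1742) - 21494*1/17965 = 1900/871 - 21494/17965 = 15412226/15647515 ≈ 0.98496)
a(x) = (-163 + x)*(-156 + x) (a(x) = (-156 + x)*(-163 + x) = (-163 + x)*(-156 + x))
(45258 + O)/(22111 + a(89)) = (45258 + 15412226/15647515)/(22111 + (25428 + 89**2 - 319*89)) = 708190646096/(15647515*(22111 + (25428 + 7921 - 28391))) = 708190646096/(15647515*(22111 + 4958)) = (708190646096/15647515)/27069 = (708190646096/15647515)*(1/27069) = 708190646096/423562583535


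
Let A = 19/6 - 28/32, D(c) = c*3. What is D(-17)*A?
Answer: -935/8 ≈ -116.88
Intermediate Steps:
D(c) = 3*c
A = 55/24 (A = 19*(⅙) - 28*1/32 = 19/6 - 7/8 = 55/24 ≈ 2.2917)
D(-17)*A = (3*(-17))*(55/24) = -51*55/24 = -935/8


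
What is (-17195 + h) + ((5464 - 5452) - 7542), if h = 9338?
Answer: -15387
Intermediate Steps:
(-17195 + h) + ((5464 - 5452) - 7542) = (-17195 + 9338) + ((5464 - 5452) - 7542) = -7857 + (12 - 7542) = -7857 - 7530 = -15387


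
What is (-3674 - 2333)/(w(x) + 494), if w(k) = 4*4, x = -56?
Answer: -6007/510 ≈ -11.778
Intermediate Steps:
w(k) = 16
(-3674 - 2333)/(w(x) + 494) = (-3674 - 2333)/(16 + 494) = -6007/510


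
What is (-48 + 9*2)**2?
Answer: 900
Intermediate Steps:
(-48 + 9*2)**2 = (-48 + 18)**2 = (-30)**2 = 900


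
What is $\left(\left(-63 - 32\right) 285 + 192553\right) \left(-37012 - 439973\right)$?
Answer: $-78930523830$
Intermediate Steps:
$\left(\left(-63 - 32\right) 285 + 192553\right) \left(-37012 - 439973\right) = \left(\left(-95\right) 285 + 192553\right) \left(-476985\right) = \left(-27075 + 192553\right) \left(-476985\right) = 165478 \left(-476985\right) = -78930523830$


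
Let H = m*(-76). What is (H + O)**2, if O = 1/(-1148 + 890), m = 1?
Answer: 384512881/66564 ≈ 5776.6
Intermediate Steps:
H = -76 (H = 1*(-76) = -76)
O = -1/258 (O = 1/(-258) = -1/258 ≈ -0.0038760)
(H + O)**2 = (-76 - 1/258)**2 = (-19609/258)**2 = 384512881/66564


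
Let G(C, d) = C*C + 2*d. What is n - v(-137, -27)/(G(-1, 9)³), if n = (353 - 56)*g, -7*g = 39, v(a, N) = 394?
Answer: -79450555/48013 ≈ -1654.8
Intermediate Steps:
g = -39/7 (g = -⅐*39 = -39/7 ≈ -5.5714)
G(C, d) = C² + 2*d
n = -11583/7 (n = (353 - 56)*(-39/7) = 297*(-39/7) = -11583/7 ≈ -1654.7)
n - v(-137, -27)/(G(-1, 9)³) = -11583/7 - 394/(((-1)² + 2*9)³) = -11583/7 - 394/((1 + 18)³) = -11583/7 - 394/(19³) = -11583/7 - 394/6859 = -79450555/48013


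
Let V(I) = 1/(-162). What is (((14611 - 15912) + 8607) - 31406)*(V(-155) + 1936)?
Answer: -3779253550/81 ≈ -4.6657e+7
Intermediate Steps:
V(I) = -1/162
(((14611 - 15912) + 8607) - 31406)*(V(-155) + 1936) = (((14611 - 15912) + 8607) - 31406)*(-1/162 + 1936) = ((-1301 + 8607) - 31406)*(313631/162) = (7306 - 31406)*(313631/162) = -24100*313631/162 = -3779253550/81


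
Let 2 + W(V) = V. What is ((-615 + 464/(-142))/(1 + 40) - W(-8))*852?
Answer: -177444/41 ≈ -4327.9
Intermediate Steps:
W(V) = -2 + V
((-615 + 464/(-142))/(1 + 40) - W(-8))*852 = ((-615 + 464/(-142))/(1 + 40) - (-2 - 8))*852 = ((-615 + 464*(-1/142))/41 - 1*(-10))*852 = ((-615 - 232/71)*(1/41) + 10)*852 = (-43897/71*1/41 + 10)*852 = (-43897/2911 + 10)*852 = -14787/2911*852 = -177444/41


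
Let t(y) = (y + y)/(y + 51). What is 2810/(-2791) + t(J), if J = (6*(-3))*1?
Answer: -64402/30701 ≈ -2.0977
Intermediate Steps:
J = -18 (J = -18*1 = -18)
t(y) = 2*y/(51 + y) (t(y) = (2*y)/(51 + y) = 2*y/(51 + y))
2810/(-2791) + t(J) = 2810/(-2791) + 2*(-18)/(51 - 18) = 2810*(-1/2791) + 2*(-18)/33 = -2810/2791 + 2*(-18)*(1/33) = -2810/2791 - 12/11 = -64402/30701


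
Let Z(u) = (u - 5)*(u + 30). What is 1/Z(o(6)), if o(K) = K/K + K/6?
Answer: -1/96 ≈ -0.010417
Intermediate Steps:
o(K) = 1 + K/6 (o(K) = 1 + K*(⅙) = 1 + K/6)
Z(u) = (-5 + u)*(30 + u)
1/Z(o(6)) = 1/(-150 + (1 + (⅙)*6)² + 25*(1 + (⅙)*6)) = 1/(-150 + (1 + 1)² + 25*(1 + 1)) = 1/(-150 + 2² + 25*2) = 1/(-150 + 4 + 50) = 1/(-96) = -1/96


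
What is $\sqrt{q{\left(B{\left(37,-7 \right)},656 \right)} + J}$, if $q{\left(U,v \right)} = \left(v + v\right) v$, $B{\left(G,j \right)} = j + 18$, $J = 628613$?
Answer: $\sqrt{1489285} \approx 1220.4$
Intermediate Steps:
$B{\left(G,j \right)} = 18 + j$
$q{\left(U,v \right)} = 2 v^{2}$ ($q{\left(U,v \right)} = 2 v v = 2 v^{2}$)
$\sqrt{q{\left(B{\left(37,-7 \right)},656 \right)} + J} = \sqrt{2 \cdot 656^{2} + 628613} = \sqrt{2 \cdot 430336 + 628613} = \sqrt{860672 + 628613} = \sqrt{1489285}$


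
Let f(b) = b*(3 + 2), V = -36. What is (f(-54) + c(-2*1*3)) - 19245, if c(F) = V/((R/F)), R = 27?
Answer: -19507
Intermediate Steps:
f(b) = 5*b (f(b) = b*5 = 5*b)
c(F) = -4*F/3 (c(F) = -36*F/27 = -4*F/3)
(f(-54) + c(-2*1*3)) - 19245 = (5*(-54) - 4*(-2*1)*3/3) - 19245 = (-270 - (-8)*3/3) - 19245 = (-270 - 4/3*(-6)) - 19245 = (-270 + 8) - 19245 = -262 - 19245 = -19507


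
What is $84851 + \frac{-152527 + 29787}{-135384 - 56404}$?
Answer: $\frac{4068381582}{47947} \approx 84852.0$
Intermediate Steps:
$84851 + \frac{-152527 + 29787}{-135384 - 56404} = 84851 - \frac{122740}{-191788} = 84851 - - \frac{30685}{47947} = 84851 + \frac{30685}{47947} = \frac{4068381582}{47947}$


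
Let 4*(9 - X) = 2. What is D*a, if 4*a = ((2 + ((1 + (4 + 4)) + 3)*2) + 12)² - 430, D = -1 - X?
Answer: -9633/4 ≈ -2408.3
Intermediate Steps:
X = 17/2 (X = 9 - ¼*2 = 9 - ½ = 17/2 ≈ 8.5000)
D = -19/2 (D = -1 - 1*17/2 = -1 - 17/2 = -19/2 ≈ -9.5000)
a = 507/2 (a = (((2 + ((1 + (4 + 4)) + 3)*2) + 12)² - 430)/4 = (((2 + ((1 + 8) + 3)*2) + 12)² - 430)/4 = (((2 + (9 + 3)*2) + 12)² - 430)/4 = (((2 + 12*2) + 12)² - 430)/4 = (((2 + 24) + 12)² - 430)/4 = ((26 + 12)² - 430)/4 = (38² - 430)/4 = (1444 - 430)/4 = (¼)*1014 = 507/2 ≈ 253.50)
D*a = -19/2*507/2 = -9633/4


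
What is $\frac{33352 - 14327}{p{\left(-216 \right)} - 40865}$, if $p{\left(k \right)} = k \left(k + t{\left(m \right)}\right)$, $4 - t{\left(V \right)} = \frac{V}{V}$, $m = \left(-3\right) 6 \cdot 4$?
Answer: $\frac{19025}{5143} \approx 3.6992$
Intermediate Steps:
$m = -72$ ($m = \left(-18\right) 4 = -72$)
$t{\left(V \right)} = 3$ ($t{\left(V \right)} = 4 - \frac{V}{V} = 4 - 1 = 3$)
$p{\left(k \right)} = k \left(3 + k\right)$ ($p{\left(k \right)} = k \left(k + 3\right) = k \left(3 + k\right)$)
$\frac{33352 - 14327}{p{\left(-216 \right)} - 40865} = \frac{33352 - 14327}{- 216 \left(3 - 216\right) - 40865} = \frac{19025}{\left(-216\right) \left(-213\right) - 40865} = \frac{19025}{46008 - 40865} = \frac{19025}{5143}$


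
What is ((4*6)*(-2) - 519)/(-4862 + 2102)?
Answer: 189/920 ≈ 0.20543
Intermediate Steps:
((4*6)*(-2) - 519)/(-4862 + 2102) = (24*(-2) - 519)/(-2760) = (-48 - 519)*(-1/2760) = -567*(-1/2760) = 189/920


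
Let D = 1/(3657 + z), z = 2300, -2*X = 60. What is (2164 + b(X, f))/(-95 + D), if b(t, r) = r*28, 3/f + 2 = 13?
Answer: -71150408/3112527 ≈ -22.859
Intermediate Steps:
f = 3/11 (f = 3/(-2 + 13) = 3/11 ≈ 0.27273)
X = -30 (X = -1/2*60 = -30)
b(t, r) = 28*r
D = 1/5957 (D = 1/(3657 + 2300) = 1/5957 ≈ 0.00016787)
(2164 + b(X, f))/(-95 + D) = (2164 + 28*(3/11))/(-95 + 1/5957) = (2164 + 84/11)/(-565914/5957) = (23888/11)*(-5957/565914) = -71150408/3112527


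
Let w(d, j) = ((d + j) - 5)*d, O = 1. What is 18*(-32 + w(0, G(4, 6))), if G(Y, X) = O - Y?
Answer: -576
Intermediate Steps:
G(Y, X) = 1 - Y
w(d, j) = d*(-5 + d + j) (w(d, j) = (-5 + d + j)*d = d*(-5 + d + j))
18*(-32 + w(0, G(4, 6))) = 18*(-32 + 0*(-5 + 0 + (1 - 1*4))) = 18*(-32 + 0*(-5 + 0 + (1 - 4))) = 18*(-32 + 0*(-5 + 0 - 3)) = 18*(-32 + 0*(-8)) = 18*(-32 + 0) = 18*(-32) = -576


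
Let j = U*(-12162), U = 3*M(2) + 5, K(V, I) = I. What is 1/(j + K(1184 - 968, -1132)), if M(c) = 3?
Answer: -1/171400 ≈ -5.8343e-6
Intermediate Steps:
U = 14 (U = 3*3 + 5 = 9 + 5 = 14)
j = -170268 (j = 14*(-12162) = -170268)
1/(j + K(1184 - 968, -1132)) = 1/(-170268 - 1132) = 1/(-171400) = -1/171400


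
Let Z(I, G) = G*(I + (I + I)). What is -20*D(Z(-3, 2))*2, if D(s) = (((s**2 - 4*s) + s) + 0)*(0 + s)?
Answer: 272160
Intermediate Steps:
Z(I, G) = 3*G*I (Z(I, G) = G*(I + 2*I) = G*(3*I) = 3*G*I)
D(s) = s*(s**2 - 3*s) (D(s) = ((s**2 - 3*s) + 0)*s = (s**2 - 3*s)*s = s*(s**2 - 3*s))
-20*D(Z(-3, 2))*2 = -20*(3*2*(-3))**2*(-3 + 3*2*(-3))*2 = -20*(-18)**2*(-3 - 18)*2 = -6480*(-21)*2 = -20*(-6804)*2 = 136080*2 = 272160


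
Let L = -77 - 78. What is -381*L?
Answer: 59055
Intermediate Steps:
L = -155
-381*L = -381*(-155) = 59055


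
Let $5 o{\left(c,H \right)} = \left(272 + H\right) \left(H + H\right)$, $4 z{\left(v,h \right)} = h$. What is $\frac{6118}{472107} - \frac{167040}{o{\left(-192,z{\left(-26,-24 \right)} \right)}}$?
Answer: $\frac{16430137294}{62790231} \approx 261.67$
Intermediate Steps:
$z{\left(v,h \right)} = \frac{h}{4}$
$o{\left(c,H \right)} = \frac{2 H \left(272 + H\right)}{5}$ ($o{\left(c,H \right)} = \frac{\left(272 + H\right) \left(H + H\right)}{5} = \frac{\left(272 + H\right) 2 H}{5} = \frac{2 H \left(272 + H\right)}{5}$)
$\frac{6118}{472107} - \frac{167040}{o{\left(-192,z{\left(-26,-24 \right)} \right)}} = \frac{6118}{472107} - \frac{167040}{\frac{2}{5} \cdot \frac{1}{4} \left(-24\right) \left(272 + \frac{1}{4} \left(-24\right)\right)} = 6118 \cdot \frac{1}{472107} - \frac{167040}{\frac{2}{5} \left(-6\right) \left(272 - 6\right)} = \frac{6118}{472107} - \frac{167040}{\frac{2}{5} \left(-6\right) 266} = \frac{6118}{472107} - \frac{167040}{- \frac{3192}{5}} = \frac{6118}{472107} - - \frac{34800}{133} = \frac{6118}{472107} + \frac{34800}{133} = \frac{16430137294}{62790231}$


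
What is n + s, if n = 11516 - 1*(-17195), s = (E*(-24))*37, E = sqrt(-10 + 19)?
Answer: 26047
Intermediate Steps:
E = 3 (E = sqrt(9) = 3)
s = -2664 (s = (3*(-24))*37 = -72*37 = -2664)
n = 28711 (n = 11516 + 17195 = 28711)
n + s = 28711 - 2664 = 26047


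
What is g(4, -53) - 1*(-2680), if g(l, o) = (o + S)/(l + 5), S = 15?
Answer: 24082/9 ≈ 2675.8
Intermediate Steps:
g(l, o) = (15 + o)/(5 + l) (g(l, o) = (o + 15)/(l + 5) = (15 + o)/(5 + l))
g(4, -53) - 1*(-2680) = (15 - 53)/(5 + 4) - 1*(-2680) = -38/9 + 2680 = 24082/9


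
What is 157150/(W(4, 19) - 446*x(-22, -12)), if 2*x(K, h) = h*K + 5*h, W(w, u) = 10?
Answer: -78575/22741 ≈ -3.4552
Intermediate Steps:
x(K, h) = 5*h/2 + K*h/2 (x(K, h) = (h*K + 5*h)/2 = (K*h + 5*h)/2 = (5*h + K*h)/2 = 5*h/2 + K*h/2)
157150/(W(4, 19) - 446*x(-22, -12)) = 157150/(10 - 223*(-12)*(5 - 22)) = 157150/(10 - 223*(-12)*(-17)) = 157150/(10 - 446*102) = 157150/(10 - 45492) = 157150/(-45482) = 157150*(-1/45482) = -78575/22741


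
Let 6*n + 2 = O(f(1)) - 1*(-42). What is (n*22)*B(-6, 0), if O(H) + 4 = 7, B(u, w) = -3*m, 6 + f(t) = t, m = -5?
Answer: 2365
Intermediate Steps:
f(t) = -6 + t
B(u, w) = 15 (B(u, w) = -3*(-5) = 15)
O(H) = 3 (O(H) = -4 + 7 = 3)
n = 43/6 (n = -1/3 + (3 - 1*(-42))/6 = -1/3 + (3 + 42)/6 = -1/3 + (1/6)*45 = -1/3 + 15/2 = 43/6 ≈ 7.1667)
(n*22)*B(-6, 0) = ((43/6)*22)*15 = (473/3)*15 = 2365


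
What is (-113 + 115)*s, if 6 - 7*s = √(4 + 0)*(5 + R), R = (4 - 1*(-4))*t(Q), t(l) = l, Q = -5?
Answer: 152/7 ≈ 21.714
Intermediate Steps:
R = -40 (R = (4 - 1*(-4))*(-5) = (4 + 4)*(-5) = 8*(-5) = -40)
s = 76/7 (s = 6/7 - √(4 + 0)*(5 - 40)/7 = 6/7 - √4*(-35)/7 = 6/7 - 2*(-35)/7 = 6/7 - ⅐*(-70) = 6/7 + 10 = 76/7 ≈ 10.857)
(-113 + 115)*s = (-113 + 115)*(76/7) = 2*(76/7) = 152/7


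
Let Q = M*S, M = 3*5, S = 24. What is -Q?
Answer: -360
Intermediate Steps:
M = 15
Q = 360 (Q = 15*24 = 360)
-Q = -1*360 = -360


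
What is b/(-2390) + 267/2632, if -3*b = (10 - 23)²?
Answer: 1179599/9435720 ≈ 0.12501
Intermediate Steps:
b = -169/3 (b = -(10 - 23)²/3 = -⅓*(-13)² = -⅓*169 = -169/3 ≈ -56.333)
b/(-2390) + 267/2632 = -169/3/(-2390) + 267/2632 = -169/3*(-1/2390) + 267*(1/2632) = 169/7170 + 267/2632 = 1179599/9435720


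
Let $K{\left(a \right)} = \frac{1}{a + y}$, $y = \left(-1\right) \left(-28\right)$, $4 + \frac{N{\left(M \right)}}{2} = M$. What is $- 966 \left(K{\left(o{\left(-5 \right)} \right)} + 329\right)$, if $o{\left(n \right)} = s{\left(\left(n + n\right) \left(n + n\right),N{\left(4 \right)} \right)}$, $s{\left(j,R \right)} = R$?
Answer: $- \frac{635697}{2} \approx -3.1785 \cdot 10^{5}$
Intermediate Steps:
$N{\left(M \right)} = -8 + 2 M$
$o{\left(n \right)} = 0$ ($o{\left(n \right)} = -8 + 2 \cdot 4 = -8 + 8 = 0$)
$y = 28$
$K{\left(a \right)} = \frac{1}{28 + a}$ ($K{\left(a \right)} = \frac{1}{a + 28} = \frac{1}{28 + a}$)
$- 966 \left(K{\left(o{\left(-5 \right)} \right)} + 329\right) = - 966 \left(\frac{1}{28 + 0} + 329\right) = - 966 \left(\frac{1}{28} + 329\right) = \left(-966\right) \frac{9213}{28} = - \frac{635697}{2}$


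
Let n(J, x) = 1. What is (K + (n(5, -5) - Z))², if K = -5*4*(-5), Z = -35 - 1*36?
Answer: 29584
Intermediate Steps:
Z = -71 (Z = -35 - 36 = -71)
K = 100 (K = -20*(-5) = 100)
(K + (n(5, -5) - Z))² = (100 + (1 - 1*(-71)))² = (100 + (1 + 71))² = (100 + 72)² = 172² = 29584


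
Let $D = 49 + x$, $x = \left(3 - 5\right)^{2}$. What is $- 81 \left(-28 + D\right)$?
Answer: $-2025$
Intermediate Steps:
$x = 4$ ($x = \left(-2\right)^{2} = 4$)
$D = 53$ ($D = 49 + 4 = 53$)
$- 81 \left(-28 + D\right) = - 81 \left(-28 + 53\right) = \left(-81\right) 25 = -2025$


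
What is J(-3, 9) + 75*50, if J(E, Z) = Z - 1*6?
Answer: 3753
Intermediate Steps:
J(E, Z) = -6 + Z (J(E, Z) = Z - 6 = -6 + Z)
J(-3, 9) + 75*50 = (-6 + 9) + 75*50 = 3 + 3750 = 3753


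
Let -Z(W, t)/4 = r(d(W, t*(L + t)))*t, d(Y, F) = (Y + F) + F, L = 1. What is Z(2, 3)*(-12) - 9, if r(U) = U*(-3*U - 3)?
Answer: -303273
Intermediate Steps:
d(Y, F) = Y + 2*F (d(Y, F) = (F + Y) + F = Y + 2*F)
r(U) = U*(-3 - 3*U)
Z(W, t) = 12*t*(W + 2*t*(1 + t))*(1 + W + 2*t*(1 + t)) (Z(W, t) = -4*(-3*(W + 2*(t*(1 + t)))*(1 + (W + 2*(t*(1 + t)))))*t = -4*(-3*(W + 2*t*(1 + t))*(1 + (W + 2*t*(1 + t))))*t = -4*(-3*(W + 2*t*(1 + t))*(1 + W + 2*t*(1 + t)))*t = -(-12)*t*(W + 2*t*(1 + t))*(1 + W + 2*t*(1 + t)) = 12*t*(W + 2*t*(1 + t))*(1 + W + 2*t*(1 + t)))
Z(2, 3)*(-12) - 9 = (12*3*(2 + 2*3*(1 + 3))*(1 + 2 + 2*3*(1 + 3)))*(-12) - 9 = (12*3*(2 + 2*3*4)*(1 + 2 + 2*3*4))*(-12) - 9 = (12*3*(2 + 24)*(1 + 2 + 24))*(-12) - 9 = (12*3*26*27)*(-12) - 9 = 25272*(-12) - 9 = -303264 - 9 = -303273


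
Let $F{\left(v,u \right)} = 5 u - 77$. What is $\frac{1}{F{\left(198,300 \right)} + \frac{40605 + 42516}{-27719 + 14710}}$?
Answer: $\frac{13009}{18428686} \approx 0.00070591$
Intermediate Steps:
$F{\left(v,u \right)} = -77 + 5 u$
$\frac{1}{F{\left(198,300 \right)} + \frac{40605 + 42516}{-27719 + 14710}} = \frac{1}{\left(-77 + 5 \cdot 300\right) + \frac{40605 + 42516}{-27719 + 14710}} = \frac{1}{\left(-77 + 1500\right) + \frac{83121}{-13009}} = \frac{1}{1423 + 83121 \left(- \frac{1}{13009}\right)} = \frac{1}{1423 - \frac{83121}{13009}} = \frac{1}{\frac{18428686}{13009}} = \frac{13009}{18428686}$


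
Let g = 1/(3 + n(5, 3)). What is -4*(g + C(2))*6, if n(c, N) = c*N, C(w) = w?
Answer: -148/3 ≈ -49.333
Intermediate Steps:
n(c, N) = N*c
g = 1/18 (g = 1/(3 + 3*5) = 1/(3 + 15) = 1/18 ≈ 0.055556)
-4*(g + C(2))*6 = -4*(1/18 + 2)*6 = -4*37/18*6 = -74/9*6 = -148/3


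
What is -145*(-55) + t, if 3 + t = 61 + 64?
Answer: 8097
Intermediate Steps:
t = 122 (t = -3 + (61 + 64) = -3 + 125 = 122)
-145*(-55) + t = -145*(-55) + 122 = 7975 + 122 = 8097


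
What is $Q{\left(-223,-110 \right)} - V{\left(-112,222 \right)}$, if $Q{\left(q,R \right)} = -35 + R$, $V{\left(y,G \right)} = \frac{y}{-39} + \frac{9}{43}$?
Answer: $- \frac{248332}{1677} \approx -148.08$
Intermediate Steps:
$V{\left(y,G \right)} = \frac{9}{43} - \frac{y}{39}$ ($V{\left(y,G \right)} = y \left(- \frac{1}{39}\right) + 9 \cdot \frac{1}{43} = - \frac{y}{39} + \frac{9}{43} = \frac{9}{43} - \frac{y}{39}$)
$Q{\left(-223,-110 \right)} - V{\left(-112,222 \right)} = \left(-35 - 110\right) - \left(\frac{9}{43} - - \frac{112}{39}\right) = -145 - \left(\frac{9}{43} + \frac{112}{39}\right) = -145 - \frac{5167}{1677} = - \frac{248332}{1677}$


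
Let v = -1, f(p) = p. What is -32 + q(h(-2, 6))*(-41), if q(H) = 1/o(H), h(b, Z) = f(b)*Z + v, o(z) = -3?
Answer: -55/3 ≈ -18.333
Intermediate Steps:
h(b, Z) = -1 + Z*b (h(b, Z) = b*Z - 1 = Z*b - 1 = -1 + Z*b)
q(H) = -⅓ (q(H) = 1/(-3) = -⅓)
-32 + q(h(-2, 6))*(-41) = -32 - ⅓*(-41) = -32 + 41/3 = -55/3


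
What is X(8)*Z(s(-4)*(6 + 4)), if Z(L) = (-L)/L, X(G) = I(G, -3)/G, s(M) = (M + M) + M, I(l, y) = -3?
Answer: 3/8 ≈ 0.37500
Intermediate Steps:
s(M) = 3*M (s(M) = 2*M + M = 3*M)
X(G) = -3/G
Z(L) = -1
X(8)*Z(s(-4)*(6 + 4)) = -3/8*(-1) = 3/8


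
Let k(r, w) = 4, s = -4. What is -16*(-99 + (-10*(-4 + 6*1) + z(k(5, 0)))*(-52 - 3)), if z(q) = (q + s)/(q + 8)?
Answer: -16016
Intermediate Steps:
z(q) = (-4 + q)/(8 + q) (z(q) = (q - 4)/(q + 8) = (-4 + q)/(8 + q))
-16*(-99 + (-10*(-4 + 6*1) + z(k(5, 0)))*(-52 - 3)) = -16*(-99 + (-10*(-4 + 6*1) + (-4 + 4)/(8 + 4))*(-52 - 3)) = -16*(-99 + (-10*(-4 + 6) + 0/12)*(-55)) = -16*(-99 + (-10*2 + (1/12)*0)*(-55)) = -16*(-99 + (-20 + 0)*(-55)) = -16*(-99 - 20*(-55)) = -16*(-99 + 1100) = -16*1001 = -16016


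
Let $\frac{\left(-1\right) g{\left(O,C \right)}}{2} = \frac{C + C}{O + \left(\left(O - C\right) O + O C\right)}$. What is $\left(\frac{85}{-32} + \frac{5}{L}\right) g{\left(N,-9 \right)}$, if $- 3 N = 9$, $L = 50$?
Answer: $- \frac{1227}{80} \approx -15.337$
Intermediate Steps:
$N = -3$ ($N = \left(- \frac{1}{3}\right) 9 = -3$)
$g{\left(O,C \right)} = - \frac{4 C}{O + C O + O \left(O - C\right)}$ ($g{\left(O,C \right)} = - 2 \frac{C + C}{O + \left(\left(O - C\right) O + O C\right)} = - 2 \frac{2 C}{O + \left(O \left(O - C\right) + C O\right)} = - 2 \frac{2 C}{O + \left(C O + O \left(O - C\right)\right)} = - 2 \frac{2 C}{O + C O + O \left(O - C\right)} = - \frac{4 C}{O + C O + O \left(O - C\right)}$)
$\left(\frac{85}{-32} + \frac{5}{L}\right) g{\left(N,-9 \right)} = \left(\frac{85}{-32} + \frac{5}{50}\right) \left(\left(-4\right) \left(-9\right) \frac{1}{-3} \frac{1}{1 - 3}\right) = \left(85 \left(- \frac{1}{32}\right) + 5 \cdot \frac{1}{50}\right) \left(\left(-4\right) \left(-9\right) \left(- \frac{1}{3}\right) \frac{1}{-2}\right) = \left(- \frac{85}{32} + \frac{1}{10}\right) \left(\left(-4\right) \left(-9\right) \left(- \frac{1}{3}\right) \left(- \frac{1}{2}\right)\right) = \left(- \frac{409}{160}\right) 6 = - \frac{1227}{80}$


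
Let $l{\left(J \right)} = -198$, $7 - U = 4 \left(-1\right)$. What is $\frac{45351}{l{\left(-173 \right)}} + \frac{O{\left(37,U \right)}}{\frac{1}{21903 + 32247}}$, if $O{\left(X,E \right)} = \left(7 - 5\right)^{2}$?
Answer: $\frac{4760161}{22} \approx 2.1637 \cdot 10^{5}$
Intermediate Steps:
$U = 11$ ($U = 7 - 4 \left(-1\right) = 7 - -4 = 7 + 4 = 11$)
$O{\left(X,E \right)} = 4$ ($O{\left(X,E \right)} = 2^{2} = 4$)
$\frac{45351}{l{\left(-173 \right)}} + \frac{O{\left(37,U \right)}}{\frac{1}{21903 + 32247}} = \frac{45351}{-198} + \frac{4}{\frac{1}{21903 + 32247}} = 45351 \left(- \frac{1}{198}\right) + \frac{4}{\frac{1}{54150}} = - \frac{5039}{22} + 4 \frac{1}{\frac{1}{54150}} = - \frac{5039}{22} + 4 \cdot 54150 = - \frac{5039}{22} + 216600 = \frac{4760161}{22}$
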